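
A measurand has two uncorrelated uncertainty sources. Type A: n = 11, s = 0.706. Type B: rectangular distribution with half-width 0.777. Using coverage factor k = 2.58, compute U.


u_A = s / sqrt(n) = 0.706 / sqrt(11) = 0.21286701
u_B = half_width / sqrt(3) = 0.777 / sqrt(3) = 0.44860116
uc = sqrt(u_A^2 + u_B^2) = sqrt(0.21286701^2 + 0.44860116^2) = 0.49654342
U = k * uc = 2.58 * 0.49654342
U = 1.2811

1.2811


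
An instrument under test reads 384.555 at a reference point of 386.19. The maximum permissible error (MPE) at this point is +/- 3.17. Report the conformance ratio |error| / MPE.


e = indication - reference = 384.555 - 386.19 = -1.6350
|e| = 1.6350
ratio = |e| / MPE = 1.6350 / 3.17
ratio = 0.5158

0.5158


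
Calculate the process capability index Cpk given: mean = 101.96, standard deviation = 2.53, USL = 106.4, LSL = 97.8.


Cpu = (USL - mean) / (3*sigma) = (106.4 - 101.96) / (3*2.53) = 0.5850
Cpl = (mean - LSL) / (3*sigma) = (101.96 - 97.8) / (3*2.53) = 0.5481
Cpk = min(Cpu, Cpl) = 0.5481

0.5481


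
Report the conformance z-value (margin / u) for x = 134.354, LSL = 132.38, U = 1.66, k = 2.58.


u = U / k = 1.66 / 2.58 = 0.64341085
margin = |LSL - x| = |132.38 - 134.354| = 1.974
z = margin / u = 1.974 / 0.64341085
z = 3.0680

3.0680


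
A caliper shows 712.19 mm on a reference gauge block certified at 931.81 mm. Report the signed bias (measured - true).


Systematic error = measured - true
= 712.19 - 931.81
= -219.6200

-219.6200


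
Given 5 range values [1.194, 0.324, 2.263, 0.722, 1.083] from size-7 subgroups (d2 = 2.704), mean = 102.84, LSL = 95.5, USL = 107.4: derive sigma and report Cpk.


R_bar = (1.194 + 0.324 + 2.263 + 0.722 + 1.083) / 5 = 1.1172
sigma = R_bar / d2 = 1.1172 / 2.704 = 0.41316568
Cp = (USL - LSL)/(6*sigma) = (107.4 - 95.5)/(6*0.41316568) = 4.8003
Cpu = (107.4 - 102.84)/(3*0.41316568) = 3.6789
Cpl = (102.84 - 95.5)/(3*0.41316568) = 5.9218
Cpk = min(Cpu, Cpl) = 3.6789

3.6789


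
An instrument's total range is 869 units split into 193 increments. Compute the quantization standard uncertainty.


resolution = range / divisions
resolution = 869 / 193 = 4.5025907
u_res = resolution / (2*sqrt(3))
u_res = 4.5025907 / 3.4641016
u_res = 1.2998

1.2998


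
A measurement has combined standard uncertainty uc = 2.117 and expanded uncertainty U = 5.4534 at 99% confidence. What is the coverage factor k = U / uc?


k = U / uc
k = 5.4534 / 2.117
k = 2.576

2.576


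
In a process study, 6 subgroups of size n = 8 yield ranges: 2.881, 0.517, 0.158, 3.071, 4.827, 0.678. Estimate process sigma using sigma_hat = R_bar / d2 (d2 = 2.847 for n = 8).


R_bar = (2.881 + 0.517 + 0.158 + 3.071 + 4.827 + 0.678) / 6
R_bar = 12.132 / 6 = 2.022
sigma_hat = R_bar / d2 = 2.022 / 2.847 = 0.7102

0.7102


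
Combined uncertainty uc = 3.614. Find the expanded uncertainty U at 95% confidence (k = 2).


U = k * uc
U = 2 * 3.614
U = 7.2280

7.2280


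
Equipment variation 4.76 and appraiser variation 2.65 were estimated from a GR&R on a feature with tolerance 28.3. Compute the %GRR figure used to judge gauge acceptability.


GRR = sqrt(EV^2 + AV^2) = sqrt(4.76^2 + 2.65^2) = 5.4479446
%GRR = GRR / tol * 100 = 5.4479446 / 28.3 * 100
%GRR = 19.2507

19.2507


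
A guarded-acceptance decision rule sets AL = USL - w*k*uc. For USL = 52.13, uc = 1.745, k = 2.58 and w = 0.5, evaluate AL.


U = k * uc = 2.58 * 1.745 = 4.5021
guard band g = w * U = 0.5 * 4.5021 = 2.25105
AL = USL - g = 52.13 - 2.25105
AL = 49.8790

49.8790


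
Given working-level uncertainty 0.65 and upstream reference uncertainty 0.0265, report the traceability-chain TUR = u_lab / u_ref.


TUR = u_lab / u_ref
= 0.65 / 0.0265
= 24.5283

24.5283


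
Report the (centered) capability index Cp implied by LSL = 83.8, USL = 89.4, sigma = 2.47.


Cp = (USL - LSL) / (6 * sigma)
= (89.4 - 83.8) / (6 * 2.47)
= 5.6000 / 14.8200
= 0.3779

0.3779


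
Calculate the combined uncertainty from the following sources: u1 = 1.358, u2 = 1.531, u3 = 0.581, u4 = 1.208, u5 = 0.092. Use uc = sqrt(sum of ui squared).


uc = sqrt(1.358^2 + 1.531^2 + 0.581^2 + 1.208^2 + 0.092^2)
uc = sqrt(5.993414)
uc = 2.4481

2.4481


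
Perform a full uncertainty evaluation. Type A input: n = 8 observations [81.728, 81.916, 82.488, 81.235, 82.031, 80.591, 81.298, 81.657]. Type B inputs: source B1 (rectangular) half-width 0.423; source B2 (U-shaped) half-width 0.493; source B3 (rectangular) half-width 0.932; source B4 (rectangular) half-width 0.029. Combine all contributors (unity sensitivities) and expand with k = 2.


mean = (81.728 + 81.916 + 82.488 + 81.235 + 82.031 + 80.591 + 81.298 + 81.657) / 8 = 81.618
s = sqrt(sum((x - mean)^2)/(n-1)) = 0.57739712
u_A = s / sqrt(n) = 0.57739712 / sqrt(8) = 0.20414071
u_B1 = 0.423 / sqrt(3) = 0.24421916
u_B2 = 0.493 / sqrt(2) = 0.34860364
u_B3 = 0.932 / sqrt(3) = 0.53809045
u_B4 = 0.029 / sqrt(3) = 0.016743158
uc = sqrt(0.20414071^2 + 0.24421916^2 + 0.34860364^2 + 0.53809045^2 + 0.016743158^2) = 0.7160046
U = k * uc = 2 * 0.7160046
U = 1.4320

1.4320


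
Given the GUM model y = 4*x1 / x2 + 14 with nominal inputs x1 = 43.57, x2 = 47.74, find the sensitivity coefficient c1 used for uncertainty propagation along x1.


y = 4*x1 / x2 + 14
dy/dx1 = 4/x2
Evaluate at x2 = 47.74: c1 = 4 / 47.74
c1 = 0.0838

0.0838


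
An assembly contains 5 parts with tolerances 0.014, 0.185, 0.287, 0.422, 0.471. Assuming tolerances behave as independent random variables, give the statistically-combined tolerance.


RSS = sqrt(0.014^2 + 0.185^2 + 0.287^2 + 0.422^2 + 0.471^2)
= sqrt(0.516715)
= 0.7188

0.7188


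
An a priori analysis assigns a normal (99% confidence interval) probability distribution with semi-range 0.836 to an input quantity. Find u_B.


u_B = half_width / 2.576
u_B = 0.836 / 2.576
u_B = 0.3245

0.3245


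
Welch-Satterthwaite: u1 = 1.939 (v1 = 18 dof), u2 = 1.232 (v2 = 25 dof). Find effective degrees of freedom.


uc = sqrt(u1^2 + u2^2) = sqrt(1.939^2 + 1.232^2) = 2.2972908
v_eff = uc^4 / (u1^4/v1 + u2^4/v2)
= 2.2972908^4 / (1.939^4/18 + 1.232^4/25)
= 27.852481 / 0.87745725
v_eff = 31.7423

31.7423


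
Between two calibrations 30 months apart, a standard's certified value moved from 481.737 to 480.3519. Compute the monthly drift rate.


rate = (v2 - v1) / months
= (480.3519 - 481.737) / 30
= -1.3851 / 30
= -0.0462

-0.0462


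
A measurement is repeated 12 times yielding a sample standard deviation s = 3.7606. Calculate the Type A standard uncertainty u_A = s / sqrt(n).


u_A = s / sqrt(n)
u_A = 3.7606 / sqrt(12)
u_A = 3.7606 / 3.4641016
u_A = 1.0856

1.0856


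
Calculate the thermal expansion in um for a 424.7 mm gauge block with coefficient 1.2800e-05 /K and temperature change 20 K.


dL = L * alpha * dT
= 424.7 * 1.2800e-05 * 20
= 0.1087232 mm
dL_um = 0.1087232 * 1000 = 108.7232 um

108.7232


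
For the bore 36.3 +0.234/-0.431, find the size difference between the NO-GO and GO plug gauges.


GO = nominal - lower_tol (smallest hole = maximum material condition)
GO = 36.3 - 0.431 = 35.869
NO-GO = nominal + upper_tol (largest hole = least material condition)
NO-GO = 36.3 + 0.234 = 36.534
spread = NO-GO - GO = 36.534 - 35.869 = 0.6650

0.6650


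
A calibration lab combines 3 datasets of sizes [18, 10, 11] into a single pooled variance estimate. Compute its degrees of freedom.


nu = sum_i (n_i - 1)
nu = ((18 - 1) + (10 - 1) + (11 - 1))
nu = 17 + 9 + 10
nu = 36

36


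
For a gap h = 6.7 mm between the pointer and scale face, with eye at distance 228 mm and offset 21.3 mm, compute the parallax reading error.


error = h * offset / d
= 6.7 * 21.3 / 228
= 0.6259

0.6259


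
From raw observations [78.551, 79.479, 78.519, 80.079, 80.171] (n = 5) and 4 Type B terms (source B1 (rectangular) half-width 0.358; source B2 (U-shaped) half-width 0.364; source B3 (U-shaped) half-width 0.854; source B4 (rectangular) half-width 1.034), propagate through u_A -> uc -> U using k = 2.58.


mean = (78.551 + 79.479 + 78.519 + 80.079 + 80.171) / 5 = 79.3598
s = sqrt(sum((x - mean)^2)/(n-1)) = 0.79853065
u_A = s / sqrt(n) = 0.79853065 / sqrt(5) = 0.35711376
u_B1 = 0.358 / sqrt(3) = 0.2066914
u_B2 = 0.364 / sqrt(2) = 0.25738687
u_B3 = 0.854 / sqrt(2) = 0.60386919
u_B4 = 1.034 / sqrt(3) = 0.59698018
uc = sqrt(0.35711376^2 + 0.2066914^2 + 0.25738687^2 + 0.60386919^2 + 0.59698018^2) = 0.97854121
U = k * uc = 2.58 * 0.97854121
U = 2.5246

2.5246


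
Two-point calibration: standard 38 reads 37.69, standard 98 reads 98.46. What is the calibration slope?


slope = (y2 - y1) / (x2 - x1)
= (98.46 - 37.69) / (98 - 38)
= 60.7700 / 60
= 1.0128

1.0128


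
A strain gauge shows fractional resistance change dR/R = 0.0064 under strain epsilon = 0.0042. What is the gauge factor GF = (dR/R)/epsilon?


GF = (dR/R) / epsilon
= 0.0064 / 0.0042
= 1.5238

1.5238


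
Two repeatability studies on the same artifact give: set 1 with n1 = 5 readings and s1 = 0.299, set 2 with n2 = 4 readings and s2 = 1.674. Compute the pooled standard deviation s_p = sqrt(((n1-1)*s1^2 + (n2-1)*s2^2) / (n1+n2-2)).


s_p = sqrt(((n1-1)*s1^2 + (n2-1)*s2^2) / (n1+n2-2))
numerator = (5-1)*0.299^2 + (4-1)*1.674^2 = 0.357604 + 8.406828 = 8.764432
denominator = 5 + 4 - 2 = 7
s_p^2 = 8.764432 / 7 = 1.2520617
s_p = sqrt(1.2520617) = 1.1190

1.1190


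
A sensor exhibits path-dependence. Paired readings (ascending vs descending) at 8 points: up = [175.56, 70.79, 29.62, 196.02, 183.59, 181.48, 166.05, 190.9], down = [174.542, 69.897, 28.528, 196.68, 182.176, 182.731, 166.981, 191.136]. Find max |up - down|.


|175.56 - 174.542| = 1.0180
|70.79 - 69.897| = 0.8930
|29.62 - 28.528| = 1.0920
|196.02 - 196.68| = 0.6600
|183.59 - 182.176| = 1.4140
|181.48 - 182.731| = 1.2510
|166.05 - 166.981| = 0.9310
|190.9 - 191.136| = 0.2360
hysteresis = max(diffs) = 1.4140

1.4140


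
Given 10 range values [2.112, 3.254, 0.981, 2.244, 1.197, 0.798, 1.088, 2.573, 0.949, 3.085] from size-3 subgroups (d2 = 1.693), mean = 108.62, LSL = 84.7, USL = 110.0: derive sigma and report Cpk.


R_bar = (2.112 + 3.254 + 0.981 + 2.244 + 1.197 + 0.798 + 1.088 + 2.573 + 0.949 + 3.085) / 10 = 1.8281
sigma = R_bar / d2 = 1.8281 / 1.693 = 1.0797992
Cp = (USL - LSL)/(6*sigma) = (110.0 - 84.7)/(6*1.0797992) = 3.9050
Cpu = (110.0 - 108.62)/(3*1.0797992) = 0.4260
Cpl = (108.62 - 84.7)/(3*1.0797992) = 7.3841
Cpk = min(Cpu, Cpl) = 0.4260

0.4260


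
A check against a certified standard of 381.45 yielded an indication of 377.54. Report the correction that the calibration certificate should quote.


Correction = standard - reading
= 381.45 - 377.54
= 3.9100

3.9100


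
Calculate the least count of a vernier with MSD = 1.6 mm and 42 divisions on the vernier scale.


LC = MSD / n_div
= 1.6 / 42
= 0.0381

0.0381


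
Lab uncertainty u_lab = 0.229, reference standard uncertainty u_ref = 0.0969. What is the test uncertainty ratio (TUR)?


TUR = u_lab / u_ref
= 0.229 / 0.0969
= 2.3633

2.3633


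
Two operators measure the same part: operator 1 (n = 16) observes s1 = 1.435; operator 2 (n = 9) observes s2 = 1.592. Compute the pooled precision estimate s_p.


s_p = sqrt(((n1-1)*s1^2 + (n2-1)*s2^2) / (n1+n2-2))
numerator = (16-1)*1.435^2 + (9-1)*1.592^2 = 30.888375 + 20.275712 = 51.164087
denominator = 16 + 9 - 2 = 23
s_p^2 = 51.164087 / 23 = 2.2245255
s_p = sqrt(2.2245255) = 1.4915

1.4915


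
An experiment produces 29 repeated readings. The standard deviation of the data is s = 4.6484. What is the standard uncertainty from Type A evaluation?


u_A = s / sqrt(n)
u_A = 4.6484 / sqrt(29)
u_A = 4.6484 / 5.3851648
u_A = 0.8632

0.8632


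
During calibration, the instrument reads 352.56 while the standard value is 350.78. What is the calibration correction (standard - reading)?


Correction = standard - reading
= 350.78 - 352.56
= -1.7800

-1.7800


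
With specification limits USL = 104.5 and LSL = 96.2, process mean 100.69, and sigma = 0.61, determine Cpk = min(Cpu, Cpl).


Cpu = (USL - mean) / (3*sigma) = (104.5 - 100.69) / (3*0.61) = 2.0820
Cpl = (mean - LSL) / (3*sigma) = (100.69 - 96.2) / (3*0.61) = 2.4536
Cpk = min(Cpu, Cpl) = 2.0820

2.0820


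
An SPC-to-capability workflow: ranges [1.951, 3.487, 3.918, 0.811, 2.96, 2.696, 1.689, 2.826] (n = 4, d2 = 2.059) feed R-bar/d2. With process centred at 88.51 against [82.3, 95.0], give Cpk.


R_bar = (1.951 + 3.487 + 3.918 + 0.811 + 2.96 + 2.696 + 1.689 + 2.826) / 8 = 2.54225
sigma = R_bar / d2 = 2.54225 / 2.059 = 1.2347013
Cp = (USL - LSL)/(6*sigma) = (95.0 - 82.3)/(6*1.2347013) = 1.7143
Cpu = (95.0 - 88.51)/(3*1.2347013) = 1.7521
Cpl = (88.51 - 82.3)/(3*1.2347013) = 1.6765
Cpk = min(Cpu, Cpl) = 1.6765

1.6765


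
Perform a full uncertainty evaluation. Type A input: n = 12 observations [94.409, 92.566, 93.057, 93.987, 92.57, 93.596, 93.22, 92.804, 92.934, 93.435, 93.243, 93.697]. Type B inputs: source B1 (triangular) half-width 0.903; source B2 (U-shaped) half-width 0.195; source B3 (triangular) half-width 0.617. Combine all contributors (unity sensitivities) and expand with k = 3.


mean = (94.409 + 92.566 + 93.057 + 93.987 + 92.57 + 93.596 + 93.22 + 92.804 + 92.934 + 93.435 + 93.243 + 93.697) / 12 = 93.29316667
s = sqrt(sum((x - mean)^2)/(n-1)) = 0.56287135
u_A = s / sqrt(n) = 0.56287135 / sqrt(12) = 0.16248696
u_B1 = 0.903 / sqrt(6) = 0.36864821
u_B2 = 0.195 / sqrt(2) = 0.13788582
u_B3 = 0.617 / sqrt(6) = 0.2518892
uc = sqrt(0.16248696^2 + 0.36864821^2 + 0.13788582^2 + 0.2518892^2) = 0.49473648
U = k * uc = 3 * 0.49473648
U = 1.4842

1.4842


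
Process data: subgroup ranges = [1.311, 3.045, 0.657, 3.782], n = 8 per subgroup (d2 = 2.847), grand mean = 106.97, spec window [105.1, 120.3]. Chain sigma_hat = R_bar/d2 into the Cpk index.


R_bar = (1.311 + 3.045 + 0.657 + 3.782) / 4 = 2.19875
sigma = R_bar / d2 = 2.19875 / 2.847 = 0.77230418
Cp = (USL - LSL)/(6*sigma) = (120.3 - 105.1)/(6*0.77230418) = 3.2802
Cpu = (120.3 - 106.97)/(3*0.77230418) = 5.7533
Cpl = (106.97 - 105.1)/(3*0.77230418) = 0.8071
Cpk = min(Cpu, Cpl) = 0.8071

0.8071


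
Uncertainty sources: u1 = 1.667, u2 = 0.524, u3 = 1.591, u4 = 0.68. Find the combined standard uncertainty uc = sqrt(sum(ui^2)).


uc = sqrt(1.667^2 + 0.524^2 + 1.591^2 + 0.68^2)
uc = sqrt(6.047146)
uc = 2.4591

2.4591


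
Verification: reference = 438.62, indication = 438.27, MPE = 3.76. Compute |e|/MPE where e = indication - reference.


e = indication - reference = 438.27 - 438.62 = -0.3500
|e| = 0.3500
ratio = |e| / MPE = 0.3500 / 3.76
ratio = 0.0931

0.0931


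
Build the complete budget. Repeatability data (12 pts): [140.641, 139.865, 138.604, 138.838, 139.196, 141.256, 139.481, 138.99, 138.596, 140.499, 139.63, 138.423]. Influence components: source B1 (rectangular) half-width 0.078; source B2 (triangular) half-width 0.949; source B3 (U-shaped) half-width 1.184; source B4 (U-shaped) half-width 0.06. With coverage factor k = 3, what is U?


mean = (140.641 + 139.865 + 138.604 + 138.838 + 139.196 + 141.256 + 139.481 + 138.99 + 138.596 + 140.499 + 139.63 + 138.423) / 12 = 139.5015833
s = sqrt(sum((x - mean)^2)/(n-1)) = 0.90977494
u_A = s / sqrt(n) = 0.90977494 / sqrt(12) = 0.2626294
u_B1 = 0.078 / sqrt(3) = 0.045033321
u_B2 = 0.949 / sqrt(6) = 0.38742763
u_B3 = 1.184 / sqrt(2) = 0.83721443
u_B4 = 0.06 / sqrt(2) = 0.042426407
uc = sqrt(0.2626294^2 + 0.045033321^2 + 0.38742763^2 + 0.83721443^2 + 0.042426407^2) = 0.96116095
U = k * uc = 3 * 0.96116095
U = 2.8835

2.8835


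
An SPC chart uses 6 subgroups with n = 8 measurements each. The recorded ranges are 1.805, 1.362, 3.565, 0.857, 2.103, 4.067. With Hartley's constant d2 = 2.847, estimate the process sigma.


R_bar = (1.805 + 1.362 + 3.565 + 0.857 + 2.103 + 4.067) / 6
R_bar = 13.759 / 6 = 2.2931667
sigma_hat = R_bar / d2 = 2.2931667 / 2.847 = 0.8055

0.8055


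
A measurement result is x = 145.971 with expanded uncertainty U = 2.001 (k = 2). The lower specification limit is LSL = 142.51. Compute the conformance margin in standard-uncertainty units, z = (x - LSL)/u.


u = U / k = 2.001 / 2 = 1.0005
margin = |LSL - x| = |142.51 - 145.971| = 3.461
z = margin / u = 3.461 / 1.0005
z = 3.4593

3.4593


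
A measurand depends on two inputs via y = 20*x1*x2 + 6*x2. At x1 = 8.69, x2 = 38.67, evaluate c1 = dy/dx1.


y = 20*x1*x2 + 6*x2
dy/dx1 = 20*x2
Evaluate at x2 = 38.67: c1 = 20 * 38.67
c1 = 773.4000

773.4000


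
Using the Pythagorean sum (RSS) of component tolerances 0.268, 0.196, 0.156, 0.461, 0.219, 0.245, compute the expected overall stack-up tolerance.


RSS = sqrt(0.268^2 + 0.196^2 + 0.156^2 + 0.461^2 + 0.219^2 + 0.245^2)
= sqrt(0.455083)
= 0.6746

0.6746


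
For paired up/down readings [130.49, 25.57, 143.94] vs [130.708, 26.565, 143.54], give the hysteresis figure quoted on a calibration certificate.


|130.49 - 130.708| = 0.2180
|25.57 - 26.565| = 0.9950
|143.94 - 143.54| = 0.4000
hysteresis = max(diffs) = 0.9950

0.9950


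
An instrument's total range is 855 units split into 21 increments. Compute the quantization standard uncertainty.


resolution = range / divisions
resolution = 855 / 21 = 40.714286
u_res = resolution / (2*sqrt(3))
u_res = 40.714286 / 3.4641016
u_res = 11.7532

11.7532


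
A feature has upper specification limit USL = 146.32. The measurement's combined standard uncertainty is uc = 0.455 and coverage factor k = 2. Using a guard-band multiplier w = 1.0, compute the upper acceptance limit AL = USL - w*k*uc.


U = k * uc = 2 * 0.455 = 0.91
guard band g = w * U = 1.0 * 0.91 = 0.91
AL = USL - g = 146.32 - 0.91
AL = 145.4100

145.4100


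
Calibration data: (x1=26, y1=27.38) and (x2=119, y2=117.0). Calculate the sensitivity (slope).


slope = (y2 - y1) / (x2 - x1)
= (117.0 - 27.38) / (119 - 26)
= 89.6200 / 93
= 0.9637

0.9637


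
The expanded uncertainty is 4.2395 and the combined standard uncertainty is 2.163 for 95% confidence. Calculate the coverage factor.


k = U / uc
k = 4.2395 / 2.163
k = 1.96

1.96


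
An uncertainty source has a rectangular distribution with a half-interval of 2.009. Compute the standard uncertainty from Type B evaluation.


u_B = half_width / sqrt(3)
u_B = 2.009 / 1.7320508
u_B = 1.1599

1.1599


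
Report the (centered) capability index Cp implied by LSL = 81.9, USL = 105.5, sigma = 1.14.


Cp = (USL - LSL) / (6 * sigma)
= (105.5 - 81.9) / (6 * 1.14)
= 23.6000 / 6.8400
= 3.4503

3.4503


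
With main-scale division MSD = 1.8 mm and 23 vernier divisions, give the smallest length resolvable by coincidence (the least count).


LC = MSD / n_div
= 1.8 / 23
= 0.0783

0.0783


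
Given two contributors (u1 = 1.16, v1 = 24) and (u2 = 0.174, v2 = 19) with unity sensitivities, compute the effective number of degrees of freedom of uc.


uc = sqrt(u1^2 + u2^2) = sqrt(1.16^2 + 0.174^2) = 1.1729774
v_eff = uc^4 / (u1^4/v1 + u2^4/v2)
= 1.1729774^4 / (1.16^4/24 + 0.174^4/19)
= 1.8930347 / 0.075491551
v_eff = 25.0761

25.0761


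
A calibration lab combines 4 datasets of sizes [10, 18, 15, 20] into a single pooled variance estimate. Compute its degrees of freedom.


nu = sum_i (n_i - 1)
nu = ((10 - 1) + (18 - 1) + (15 - 1) + (20 - 1))
nu = 9 + 17 + 14 + 19
nu = 59

59


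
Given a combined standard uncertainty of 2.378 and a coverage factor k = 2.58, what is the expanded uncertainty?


U = k * uc
U = 2.58 * 2.378
U = 6.1352

6.1352


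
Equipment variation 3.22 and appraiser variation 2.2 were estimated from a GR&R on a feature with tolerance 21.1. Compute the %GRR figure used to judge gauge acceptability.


GRR = sqrt(EV^2 + AV^2) = sqrt(3.22^2 + 2.2^2) = 3.8997949
%GRR = GRR / tol * 100 = 3.8997949 / 21.1 * 100
%GRR = 18.4824

18.4824


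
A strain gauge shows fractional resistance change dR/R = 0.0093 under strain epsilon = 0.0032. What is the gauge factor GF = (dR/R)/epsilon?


GF = (dR/R) / epsilon
= 0.0093 / 0.0032
= 2.9062

2.9062


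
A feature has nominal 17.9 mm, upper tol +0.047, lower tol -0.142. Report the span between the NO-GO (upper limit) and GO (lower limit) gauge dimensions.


GO = nominal - lower_tol (smallest hole = maximum material condition)
GO = 17.9 - 0.142 = 17.758
NO-GO = nominal + upper_tol (largest hole = least material condition)
NO-GO = 17.9 + 0.047 = 17.947
spread = NO-GO - GO = 17.947 - 17.758 = 0.1890

0.1890


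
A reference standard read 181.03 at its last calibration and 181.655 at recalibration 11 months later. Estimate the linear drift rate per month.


rate = (v2 - v1) / months
= (181.655 - 181.03) / 11
= 0.6250 / 11
= 0.0568

0.0568


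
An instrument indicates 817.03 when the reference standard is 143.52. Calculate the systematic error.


Systematic error = measured - true
= 817.03 - 143.52
= 673.5100

673.5100


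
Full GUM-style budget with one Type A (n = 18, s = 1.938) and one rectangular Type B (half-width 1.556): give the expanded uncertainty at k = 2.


u_A = s / sqrt(n) = 1.938 / sqrt(18) = 0.45679098
u_B = half_width / sqrt(3) = 1.556 / sqrt(3) = 0.89835702
uc = sqrt(u_A^2 + u_B^2) = sqrt(0.45679098^2 + 0.89835702^2) = 1.0078211
U = k * uc = 2 * 1.0078211
U = 2.0156

2.0156


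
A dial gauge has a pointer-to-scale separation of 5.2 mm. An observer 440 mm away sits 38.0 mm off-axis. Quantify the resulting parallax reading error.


error = h * offset / d
= 5.2 * 38.0 / 440
= 0.4491

0.4491


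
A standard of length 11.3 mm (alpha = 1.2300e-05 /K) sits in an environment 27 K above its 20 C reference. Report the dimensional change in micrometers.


dL = L * alpha * dT
= 11.3 * 1.2300e-05 * 27
= 0.0037527 mm
dL_um = 0.0037527 * 1000 = 3.7527 um

3.7527


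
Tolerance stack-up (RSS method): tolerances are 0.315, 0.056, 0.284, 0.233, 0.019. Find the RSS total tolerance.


RSS = sqrt(0.315^2 + 0.056^2 + 0.284^2 + 0.233^2 + 0.019^2)
= sqrt(0.237667)
= 0.4875

0.4875


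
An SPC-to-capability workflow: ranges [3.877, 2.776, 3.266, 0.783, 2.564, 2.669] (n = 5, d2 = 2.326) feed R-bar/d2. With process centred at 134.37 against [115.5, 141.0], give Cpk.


R_bar = (3.877 + 2.776 + 3.266 + 0.783 + 2.564 + 2.669) / 6 = 2.6558333
sigma = R_bar / d2 = 2.6558333 / 2.326 = 1.1418028
Cp = (USL - LSL)/(6*sigma) = (141.0 - 115.5)/(6*1.1418028) = 3.7222
Cpu = (141.0 - 134.37)/(3*1.1418028) = 1.9355
Cpl = (134.37 - 115.5)/(3*1.1418028) = 5.5088
Cpk = min(Cpu, Cpl) = 1.9355

1.9355


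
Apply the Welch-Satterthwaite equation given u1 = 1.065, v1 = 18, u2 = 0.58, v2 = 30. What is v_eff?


uc = sqrt(u1^2 + u2^2) = sqrt(1.065^2 + 0.58^2) = 1.2126933
v_eff = uc^4 / (u1^4/v1 + u2^4/v2)
= 1.2126933^4 / (1.065^4/18 + 0.58^4/30)
= 2.162738 / 0.075242518
v_eff = 28.7436

28.7436


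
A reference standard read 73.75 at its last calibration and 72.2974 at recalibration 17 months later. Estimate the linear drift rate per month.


rate = (v2 - v1) / months
= (72.2974 - 73.75) / 17
= -1.4526 / 17
= -0.0854

-0.0854


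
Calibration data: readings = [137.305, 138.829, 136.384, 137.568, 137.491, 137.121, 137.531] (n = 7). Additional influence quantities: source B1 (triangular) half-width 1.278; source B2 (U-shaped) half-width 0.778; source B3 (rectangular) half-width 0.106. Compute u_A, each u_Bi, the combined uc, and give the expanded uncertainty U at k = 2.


mean = (137.305 + 138.829 + 136.384 + 137.568 + 137.491 + 137.121 + 137.531) / 7 = 137.4612857
s = sqrt(sum((x - mean)^2)/(n-1)) = 0.72898759
u_A = s / sqrt(n) = 0.72898759 / sqrt(7) = 0.27553141
u_B1 = 1.278 / sqrt(6) = 0.52174132
u_B2 = 0.778 / sqrt(2) = 0.55012908
u_B3 = 0.106 / sqrt(3) = 0.061199129
uc = sqrt(0.27553141^2 + 0.52174132^2 + 0.55012908^2 + 0.061199129^2) = 0.80902342
U = k * uc = 2 * 0.80902342
U = 1.6180

1.6180


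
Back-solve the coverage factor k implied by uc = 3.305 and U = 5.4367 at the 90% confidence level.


k = U / uc
k = 5.4367 / 3.305
k = 1.645

1.645


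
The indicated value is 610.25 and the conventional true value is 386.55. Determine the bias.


Systematic error = measured - true
= 610.25 - 386.55
= 223.7000

223.7000


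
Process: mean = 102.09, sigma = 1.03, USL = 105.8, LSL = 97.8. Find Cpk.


Cpu = (USL - mean) / (3*sigma) = (105.8 - 102.09) / (3*1.03) = 1.2006
Cpl = (mean - LSL) / (3*sigma) = (102.09 - 97.8) / (3*1.03) = 1.3883
Cpk = min(Cpu, Cpl) = 1.2006

1.2006


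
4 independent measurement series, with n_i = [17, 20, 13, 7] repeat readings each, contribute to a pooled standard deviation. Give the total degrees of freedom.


nu = sum_i (n_i - 1)
nu = ((17 - 1) + (20 - 1) + (13 - 1) + (7 - 1))
nu = 16 + 19 + 12 + 6
nu = 53

53


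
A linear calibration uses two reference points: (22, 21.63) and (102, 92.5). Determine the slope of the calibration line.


slope = (y2 - y1) / (x2 - x1)
= (92.5 - 21.63) / (102 - 22)
= 70.8700 / 80
= 0.8859

0.8859


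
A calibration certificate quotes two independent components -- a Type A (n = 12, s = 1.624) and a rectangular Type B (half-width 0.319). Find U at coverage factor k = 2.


u_A = s / sqrt(n) = 1.624 / sqrt(12) = 0.46880842
u_B = half_width / sqrt(3) = 0.319 / sqrt(3) = 0.18417474
uc = sqrt(u_A^2 + u_B^2) = sqrt(0.46880842^2 + 0.18417474^2) = 0.50368807
U = k * uc = 2 * 0.50368807
U = 1.0074

1.0074


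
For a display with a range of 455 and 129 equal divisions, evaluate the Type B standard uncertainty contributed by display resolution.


resolution = range / divisions
resolution = 455 / 129 = 3.5271318
u_res = resolution / (2*sqrt(3))
u_res = 3.5271318 / 3.4641016
u_res = 1.0182

1.0182


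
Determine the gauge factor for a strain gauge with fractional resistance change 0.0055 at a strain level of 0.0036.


GF = (dR/R) / epsilon
= 0.0055 / 0.0036
= 1.5278

1.5278


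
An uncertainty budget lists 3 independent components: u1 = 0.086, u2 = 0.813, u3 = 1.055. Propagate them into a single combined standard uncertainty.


uc = sqrt(0.086^2 + 0.813^2 + 1.055^2)
uc = sqrt(1.78139)
uc = 1.3347

1.3347


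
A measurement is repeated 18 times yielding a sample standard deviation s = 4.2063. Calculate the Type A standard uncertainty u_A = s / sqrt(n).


u_A = s / sqrt(n)
u_A = 4.2063 / sqrt(18)
u_A = 4.2063 / 4.2426407
u_A = 0.9914

0.9914


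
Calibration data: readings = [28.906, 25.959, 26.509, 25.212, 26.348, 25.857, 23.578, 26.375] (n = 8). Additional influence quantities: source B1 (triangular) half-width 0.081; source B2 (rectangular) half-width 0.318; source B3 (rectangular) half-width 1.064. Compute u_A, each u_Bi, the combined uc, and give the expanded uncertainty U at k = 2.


mean = (28.906 + 25.959 + 26.509 + 25.212 + 26.348 + 25.857 + 23.578 + 26.375) / 8 = 26.093
s = sqrt(sum((x - mean)^2)/(n-1)) = 1.4835099
u_A = s / sqrt(n) = 1.4835099 / sqrt(8) = 0.52449996
u_B1 = 0.081 / sqrt(6) = 0.033068112
u_B2 = 0.318 / sqrt(3) = 0.18359739
u_B3 = 1.064 / sqrt(3) = 0.61430069
uc = sqrt(0.52449996^2 + 0.033068112^2 + 0.18359739^2 + 0.61430069^2) = 0.82901571
U = k * uc = 2 * 0.82901571
U = 1.6580

1.6580


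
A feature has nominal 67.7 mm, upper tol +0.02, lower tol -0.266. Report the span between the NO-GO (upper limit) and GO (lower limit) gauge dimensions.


GO = nominal - lower_tol (smallest hole = maximum material condition)
GO = 67.7 - 0.266 = 67.434
NO-GO = nominal + upper_tol (largest hole = least material condition)
NO-GO = 67.7 + 0.02 = 67.72
spread = NO-GO - GO = 67.72 - 67.434 = 0.2860

0.2860


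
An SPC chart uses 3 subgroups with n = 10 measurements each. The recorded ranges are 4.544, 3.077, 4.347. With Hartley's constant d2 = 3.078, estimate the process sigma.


R_bar = (4.544 + 3.077 + 4.347) / 3
R_bar = 11.968 / 3 = 3.9893333
sigma_hat = R_bar / d2 = 3.9893333 / 3.078 = 1.2961

1.2961


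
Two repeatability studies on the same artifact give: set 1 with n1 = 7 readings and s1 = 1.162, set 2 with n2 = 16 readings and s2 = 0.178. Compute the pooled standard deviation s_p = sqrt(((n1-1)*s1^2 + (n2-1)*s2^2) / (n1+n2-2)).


s_p = sqrt(((n1-1)*s1^2 + (n2-1)*s2^2) / (n1+n2-2))
numerator = (7-1)*1.162^2 + (16-1)*0.178^2 = 8.101464 + 0.47526 = 8.576724
denominator = 7 + 16 - 2 = 21
s_p^2 = 8.576724 / 21 = 0.40841543
s_p = sqrt(0.40841543) = 0.6391

0.6391


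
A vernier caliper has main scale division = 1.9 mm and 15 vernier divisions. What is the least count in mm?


LC = MSD / n_div
= 1.9 / 15
= 0.1267

0.1267


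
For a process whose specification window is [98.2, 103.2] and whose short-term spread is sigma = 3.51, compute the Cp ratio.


Cp = (USL - LSL) / (6 * sigma)
= (103.2 - 98.2) / (6 * 3.51)
= 5.0000 / 21.0600
= 0.2374

0.2374


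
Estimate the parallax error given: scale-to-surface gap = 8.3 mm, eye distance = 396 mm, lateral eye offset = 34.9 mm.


error = h * offset / d
= 8.3 * 34.9 / 396
= 0.7315

0.7315


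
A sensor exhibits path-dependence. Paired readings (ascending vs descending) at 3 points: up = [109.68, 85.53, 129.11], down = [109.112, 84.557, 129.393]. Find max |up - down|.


|109.68 - 109.112| = 0.5680
|85.53 - 84.557| = 0.9730
|129.11 - 129.393| = 0.2830
hysteresis = max(diffs) = 0.9730

0.9730


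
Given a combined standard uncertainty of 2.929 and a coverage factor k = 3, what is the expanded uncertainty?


U = k * uc
U = 3 * 2.929
U = 8.7870

8.7870


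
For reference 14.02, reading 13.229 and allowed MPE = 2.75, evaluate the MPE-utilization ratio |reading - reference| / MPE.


e = indication - reference = 13.229 - 14.02 = -0.7910
|e| = 0.7910
ratio = |e| / MPE = 0.7910 / 2.75
ratio = 0.2876

0.2876


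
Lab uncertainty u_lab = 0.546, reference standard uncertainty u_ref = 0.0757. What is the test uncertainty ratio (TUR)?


TUR = u_lab / u_ref
= 0.546 / 0.0757
= 7.2127

7.2127


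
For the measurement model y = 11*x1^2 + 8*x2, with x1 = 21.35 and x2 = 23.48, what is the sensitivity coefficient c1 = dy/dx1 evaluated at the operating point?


y = 11*x1^2 + 8*x2
dy/dx1 = 2*11*x1
Evaluate at x1 = 21.35: c1 = 22 * 21.35
c1 = 469.7000

469.7000


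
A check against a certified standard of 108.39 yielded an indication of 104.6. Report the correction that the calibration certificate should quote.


Correction = standard - reading
= 108.39 - 104.6
= 3.7900

3.7900


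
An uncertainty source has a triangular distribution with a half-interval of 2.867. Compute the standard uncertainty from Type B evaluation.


u_B = half_width / sqrt(6)
u_B = 2.867 / 2.4494897
u_B = 1.1704

1.1704


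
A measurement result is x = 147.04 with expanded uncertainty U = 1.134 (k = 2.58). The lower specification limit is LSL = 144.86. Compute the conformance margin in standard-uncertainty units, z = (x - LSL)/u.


u = U / k = 1.134 / 2.58 = 0.43953488
margin = |LSL - x| = |144.86 - 147.04| = 2.18
z = margin / u = 2.18 / 0.43953488
z = 4.9598

4.9598


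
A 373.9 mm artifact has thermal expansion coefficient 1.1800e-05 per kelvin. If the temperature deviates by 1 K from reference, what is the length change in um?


dL = L * alpha * dT
= 373.9 * 1.1800e-05 * 1
= 0.0044120 mm
dL_um = 0.0044120 * 1000 = 4.4120 um

4.4120


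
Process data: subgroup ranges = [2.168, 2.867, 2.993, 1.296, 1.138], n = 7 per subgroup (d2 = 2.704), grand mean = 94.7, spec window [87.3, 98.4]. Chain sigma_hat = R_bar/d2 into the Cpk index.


R_bar = (2.168 + 2.867 + 2.993 + 1.296 + 1.138) / 5 = 2.0924
sigma = R_bar / d2 = 2.0924 / 2.704 = 0.77381657
Cp = (USL - LSL)/(6*sigma) = (98.4 - 87.3)/(6*0.77381657) = 2.3907
Cpu = (98.4 - 94.7)/(3*0.77381657) = 1.5938
Cpl = (94.7 - 87.3)/(3*0.77381657) = 3.1877
Cpk = min(Cpu, Cpl) = 1.5938

1.5938


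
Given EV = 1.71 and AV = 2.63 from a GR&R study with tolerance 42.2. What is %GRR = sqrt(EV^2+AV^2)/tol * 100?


GRR = sqrt(EV^2 + AV^2) = sqrt(1.71^2 + 2.63^2) = 3.1370368
%GRR = GRR / tol * 100 = 3.1370368 / 42.2 * 100
%GRR = 7.4337

7.4337


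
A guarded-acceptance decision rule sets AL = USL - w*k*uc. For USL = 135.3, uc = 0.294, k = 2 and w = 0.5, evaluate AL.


U = k * uc = 2 * 0.294 = 0.588
guard band g = w * U = 0.5 * 0.588 = 0.294
AL = USL - g = 135.3 - 0.294
AL = 135.0060

135.0060


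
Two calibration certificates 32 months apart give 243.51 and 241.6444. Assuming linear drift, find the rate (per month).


rate = (v2 - v1) / months
= (241.6444 - 243.51) / 32
= -1.8656 / 32
= -0.0583

-0.0583


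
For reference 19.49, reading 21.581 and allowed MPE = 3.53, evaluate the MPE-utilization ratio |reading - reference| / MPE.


e = indication - reference = 21.581 - 19.49 = 2.0910
|e| = 2.0910
ratio = |e| / MPE = 2.0910 / 3.53
ratio = 0.5924

0.5924


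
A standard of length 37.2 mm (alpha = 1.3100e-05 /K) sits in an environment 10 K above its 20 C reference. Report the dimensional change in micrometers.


dL = L * alpha * dT
= 37.2 * 1.3100e-05 * 10
= 0.0048732 mm
dL_um = 0.0048732 * 1000 = 4.8732 um

4.8732


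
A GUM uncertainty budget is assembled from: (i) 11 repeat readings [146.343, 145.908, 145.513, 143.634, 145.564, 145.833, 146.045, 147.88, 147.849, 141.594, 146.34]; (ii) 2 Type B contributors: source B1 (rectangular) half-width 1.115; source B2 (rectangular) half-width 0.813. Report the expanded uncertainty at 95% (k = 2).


mean = (146.343 + 145.908 + 145.513 + 143.634 + 145.564 + 145.833 + 146.045 + 147.88 + 147.849 + 141.594 + 146.34) / 11 = 145.6820909
s = sqrt(sum((x - mean)^2)/(n-1)) = 1.7762645
u_A = s / sqrt(n) = 1.7762645 / sqrt(11) = 0.5355639
u_B1 = 1.115 / sqrt(3) = 0.64374555
u_B2 = 0.813 / sqrt(3) = 0.46938577
uc = sqrt(0.5355639^2 + 0.64374555^2 + 0.46938577^2) = 0.95997918
U = k * uc = 2 * 0.95997918
U = 1.9200

1.9200


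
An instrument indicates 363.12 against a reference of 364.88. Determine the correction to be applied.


Correction = standard - reading
= 364.88 - 363.12
= 1.7600

1.7600


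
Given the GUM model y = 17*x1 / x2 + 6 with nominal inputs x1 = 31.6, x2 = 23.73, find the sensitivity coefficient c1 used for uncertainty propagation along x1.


y = 17*x1 / x2 + 6
dy/dx1 = 17/x2
Evaluate at x2 = 23.73: c1 = 17 / 23.73
c1 = 0.7164

0.7164


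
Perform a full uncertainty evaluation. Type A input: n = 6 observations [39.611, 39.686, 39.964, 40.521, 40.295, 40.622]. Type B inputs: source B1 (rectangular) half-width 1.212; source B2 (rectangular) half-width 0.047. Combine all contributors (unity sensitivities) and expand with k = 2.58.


mean = (39.611 + 39.686 + 39.964 + 40.521 + 40.295 + 40.622) / 6 = 40.1165
s = sqrt(sum((x - mean)^2)/(n-1)) = 0.42781526
u_A = s / sqrt(n) = 0.42781526 / sqrt(6) = 0.17465485
u_B1 = 1.212 / sqrt(3) = 0.69974853
u_B2 = 0.047 / sqrt(3) = 0.027135463
uc = sqrt(0.17465485^2 + 0.69974853^2 + 0.027135463^2) = 0.72172616
U = k * uc = 2.58 * 0.72172616
U = 1.8621

1.8621


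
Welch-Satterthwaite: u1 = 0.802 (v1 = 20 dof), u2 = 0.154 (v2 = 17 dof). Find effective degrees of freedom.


uc = sqrt(u1^2 + u2^2) = sqrt(0.802^2 + 0.154^2) = 0.8166517
v_eff = uc^4 / (u1^4/v1 + u2^4/v2)
= 0.8166517^4 / (0.802^4/20 + 0.154^4/17)
= 0.44478229 / 0.020718654
v_eff = 21.4677

21.4677


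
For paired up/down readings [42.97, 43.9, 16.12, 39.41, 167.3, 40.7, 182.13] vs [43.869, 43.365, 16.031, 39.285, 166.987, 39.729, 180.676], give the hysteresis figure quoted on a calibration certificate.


|42.97 - 43.869| = 0.8990
|43.9 - 43.365| = 0.5350
|16.12 - 16.031| = 0.0890
|39.41 - 39.285| = 0.1250
|167.3 - 166.987| = 0.3130
|40.7 - 39.729| = 0.9710
|182.13 - 180.676| = 1.4540
hysteresis = max(diffs) = 1.4540

1.4540


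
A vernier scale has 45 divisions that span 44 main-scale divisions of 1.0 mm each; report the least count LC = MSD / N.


LC = MSD / n_div
= 1.0 / 45
= 0.0222

0.0222


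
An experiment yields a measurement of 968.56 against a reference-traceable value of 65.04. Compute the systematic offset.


Systematic error = measured - true
= 968.56 - 65.04
= 903.5200

903.5200


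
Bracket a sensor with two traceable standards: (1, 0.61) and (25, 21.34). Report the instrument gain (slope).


slope = (y2 - y1) / (x2 - x1)
= (21.34 - 0.61) / (25 - 1)
= 20.7300 / 24
= 0.8638

0.8638


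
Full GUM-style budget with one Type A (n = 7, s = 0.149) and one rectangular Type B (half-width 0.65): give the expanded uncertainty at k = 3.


u_A = s / sqrt(n) = 0.149 / sqrt(7) = 0.056316706
u_B = half_width / sqrt(3) = 0.65 / sqrt(3) = 0.37527767
uc = sqrt(u_A^2 + u_B^2) = sqrt(0.056316706^2 + 0.37527767^2) = 0.37947978
U = k * uc = 3 * 0.37947978
U = 1.1384

1.1384


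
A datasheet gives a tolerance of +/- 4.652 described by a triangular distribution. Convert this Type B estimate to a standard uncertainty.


u_B = half_width / sqrt(6)
u_B = 4.652 / 2.4494897
u_B = 1.8992

1.8992


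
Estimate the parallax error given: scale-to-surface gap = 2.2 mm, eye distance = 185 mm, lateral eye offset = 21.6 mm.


error = h * offset / d
= 2.2 * 21.6 / 185
= 0.2569

0.2569


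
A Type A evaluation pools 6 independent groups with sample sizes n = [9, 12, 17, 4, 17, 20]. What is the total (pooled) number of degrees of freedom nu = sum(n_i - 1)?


nu = sum_i (n_i - 1)
nu = ((9 - 1) + (12 - 1) + (17 - 1) + (4 - 1) + (17 - 1) + (20 - 1))
nu = 8 + 11 + 16 + 3 + 16 + 19
nu = 73

73


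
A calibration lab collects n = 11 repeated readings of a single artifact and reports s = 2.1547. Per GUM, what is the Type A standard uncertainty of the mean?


u_A = s / sqrt(n)
u_A = 2.1547 / sqrt(11)
u_A = 2.1547 / 3.3166248
u_A = 0.6497

0.6497


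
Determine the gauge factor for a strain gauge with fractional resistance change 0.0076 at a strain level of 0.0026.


GF = (dR/R) / epsilon
= 0.0076 / 0.0026
= 2.9231

2.9231


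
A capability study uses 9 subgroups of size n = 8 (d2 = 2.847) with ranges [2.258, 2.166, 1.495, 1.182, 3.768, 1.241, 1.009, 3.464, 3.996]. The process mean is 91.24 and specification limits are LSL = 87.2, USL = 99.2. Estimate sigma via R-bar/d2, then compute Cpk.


R_bar = (2.258 + 2.166 + 1.495 + 1.182 + 3.768 + 1.241 + 1.009 + 3.464 + 3.996) / 9 = 2.2865556
sigma = R_bar / d2 = 2.2865556 / 2.847 = 0.80314563
Cp = (USL - LSL)/(6*sigma) = (99.2 - 87.2)/(6*0.80314563) = 2.4902
Cpu = (99.2 - 91.24)/(3*0.80314563) = 3.3037
Cpl = (91.24 - 87.2)/(3*0.80314563) = 1.6767
Cpk = min(Cpu, Cpl) = 1.6767

1.6767


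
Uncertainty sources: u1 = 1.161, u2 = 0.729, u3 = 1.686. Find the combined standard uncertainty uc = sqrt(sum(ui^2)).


uc = sqrt(1.161^2 + 0.729^2 + 1.686^2)
uc = sqrt(4.721958)
uc = 2.1730

2.1730


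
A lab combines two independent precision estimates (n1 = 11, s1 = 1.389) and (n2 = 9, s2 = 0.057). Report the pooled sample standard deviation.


s_p = sqrt(((n1-1)*s1^2 + (n2-1)*s2^2) / (n1+n2-2))
numerator = (11-1)*1.389^2 + (9-1)*0.057^2 = 19.29321 + 0.025992 = 19.319202
denominator = 11 + 9 - 2 = 18
s_p^2 = 19.319202 / 18 = 1.073289
s_p = sqrt(1.073289) = 1.0360

1.0360


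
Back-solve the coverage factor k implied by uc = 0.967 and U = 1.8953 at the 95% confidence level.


k = U / uc
k = 1.8953 / 0.967
k = 1.96

1.96


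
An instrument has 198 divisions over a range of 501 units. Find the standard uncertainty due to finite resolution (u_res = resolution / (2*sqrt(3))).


resolution = range / divisions
resolution = 501 / 198 = 2.530303
u_res = resolution / (2*sqrt(3))
u_res = 2.530303 / 3.4641016
u_res = 0.7304

0.7304


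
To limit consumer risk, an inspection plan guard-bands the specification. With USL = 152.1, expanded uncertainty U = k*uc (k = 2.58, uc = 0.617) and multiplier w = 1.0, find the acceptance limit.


U = k * uc = 2.58 * 0.617 = 1.59186
guard band g = w * U = 1.0 * 1.59186 = 1.59186
AL = USL - g = 152.1 - 1.59186
AL = 150.5081

150.5081


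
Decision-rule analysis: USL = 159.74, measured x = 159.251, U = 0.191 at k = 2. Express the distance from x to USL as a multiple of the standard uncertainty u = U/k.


u = U / k = 0.191 / 2 = 0.0955
margin = |USL - x| = |159.74 - 159.251| = 0.489
z = margin / u = 0.489 / 0.0955
z = 5.1204

5.1204
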